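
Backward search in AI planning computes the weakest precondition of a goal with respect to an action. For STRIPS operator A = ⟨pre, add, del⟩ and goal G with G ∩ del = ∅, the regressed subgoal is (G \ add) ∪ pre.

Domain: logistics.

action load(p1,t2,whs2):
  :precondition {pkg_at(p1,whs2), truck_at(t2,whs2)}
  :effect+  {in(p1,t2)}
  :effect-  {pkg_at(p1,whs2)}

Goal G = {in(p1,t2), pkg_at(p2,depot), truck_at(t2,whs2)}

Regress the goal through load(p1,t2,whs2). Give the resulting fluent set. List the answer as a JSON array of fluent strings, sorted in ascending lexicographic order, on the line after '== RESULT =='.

Compute (G \ add) ∪ pre:
  G ∩ del = {}  (empty — regression defined)
  G \ add = {in(p1,t2), pkg_at(p2,depot), truck_at(t2,whs2)} \ {in(p1,t2)} = {pkg_at(p2,depot), truck_at(t2,whs2)}
  ∪ pre   = {pkg_at(p2,depot), truck_at(t2,whs2)} ∪ {pkg_at(p1,whs2), truck_at(t2,whs2)}
          = {pkg_at(p1,whs2), pkg_at(p2,depot), truck_at(t2,whs2)}

== RESULT ==
["pkg_at(p1,whs2)", "pkg_at(p2,depot)", "truck_at(t2,whs2)"]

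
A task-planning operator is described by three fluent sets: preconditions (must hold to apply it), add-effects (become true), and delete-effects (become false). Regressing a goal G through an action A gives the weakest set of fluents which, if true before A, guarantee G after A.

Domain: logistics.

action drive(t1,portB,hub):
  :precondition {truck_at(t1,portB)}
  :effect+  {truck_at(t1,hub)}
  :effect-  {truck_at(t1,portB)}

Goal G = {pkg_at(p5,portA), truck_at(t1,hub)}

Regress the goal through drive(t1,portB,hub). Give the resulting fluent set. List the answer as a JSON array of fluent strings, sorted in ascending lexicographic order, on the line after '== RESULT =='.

Compute (G \ add) ∪ pre:
  G ∩ del = {}  (empty — regression defined)
  G \ add = {pkg_at(p5,portA), truck_at(t1,hub)} \ {truck_at(t1,hub)} = {pkg_at(p5,portA)}
  ∪ pre   = {pkg_at(p5,portA)} ∪ {truck_at(t1,portB)}
          = {pkg_at(p5,portA), truck_at(t1,portB)}

== RESULT ==
["pkg_at(p5,portA)", "truck_at(t1,portB)"]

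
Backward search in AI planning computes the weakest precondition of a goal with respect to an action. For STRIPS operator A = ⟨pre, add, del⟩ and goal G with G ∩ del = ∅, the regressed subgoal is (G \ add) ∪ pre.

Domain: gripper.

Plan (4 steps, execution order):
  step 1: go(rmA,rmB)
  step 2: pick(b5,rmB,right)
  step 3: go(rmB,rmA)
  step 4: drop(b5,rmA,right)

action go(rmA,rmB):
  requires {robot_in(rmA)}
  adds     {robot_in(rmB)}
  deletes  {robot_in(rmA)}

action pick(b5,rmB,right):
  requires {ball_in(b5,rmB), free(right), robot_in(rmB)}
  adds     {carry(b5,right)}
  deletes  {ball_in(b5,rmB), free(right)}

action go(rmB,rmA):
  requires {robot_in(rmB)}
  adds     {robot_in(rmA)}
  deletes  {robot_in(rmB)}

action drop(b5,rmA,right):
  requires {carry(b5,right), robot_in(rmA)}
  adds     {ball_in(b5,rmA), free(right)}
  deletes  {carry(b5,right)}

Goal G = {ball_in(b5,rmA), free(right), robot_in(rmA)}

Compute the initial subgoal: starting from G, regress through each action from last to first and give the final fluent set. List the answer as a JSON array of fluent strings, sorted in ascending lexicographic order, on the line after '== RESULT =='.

Regress step by step:
  through step 4 (drop(b5,rmA,right)): drop {ball_in(b5,rmA), free(right)}, keep {robot_in(rmA)}, require {carry(b5,right), robot_in(rmA)}
    → {carry(b5,right), robot_in(rmA)}
  through step 3 (go(rmB,rmA)): drop {robot_in(rmA)}, keep {carry(b5,right)}, require {robot_in(rmB)}
    → {carry(b5,right), robot_in(rmB)}
  through step 2 (pick(b5,rmB,right)): drop {carry(b5,right)}, keep {robot_in(rmB)}, require {ball_in(b5,rmB), free(right), robot_in(rmB)}
    → {ball_in(b5,rmB), free(right), robot_in(rmB)}
  through step 1 (go(rmA,rmB)): drop {robot_in(rmB)}, keep {ball_in(b5,rmB), free(right)}, require {robot_in(rmA)}
    → {ball_in(b5,rmB), free(right), robot_in(rmA)}

== RESULT ==
["ball_in(b5,rmB)", "free(right)", "robot_in(rmA)"]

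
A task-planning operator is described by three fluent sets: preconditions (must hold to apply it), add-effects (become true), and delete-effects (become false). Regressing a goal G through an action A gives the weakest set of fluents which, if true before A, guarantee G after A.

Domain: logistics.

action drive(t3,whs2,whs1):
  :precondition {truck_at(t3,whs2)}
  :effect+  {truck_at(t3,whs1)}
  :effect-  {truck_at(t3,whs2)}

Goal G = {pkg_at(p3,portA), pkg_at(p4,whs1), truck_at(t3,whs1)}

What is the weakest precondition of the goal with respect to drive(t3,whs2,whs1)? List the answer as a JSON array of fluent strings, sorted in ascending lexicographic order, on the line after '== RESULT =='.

Regress:
  G ∩ del = {}  (empty — regression defined)
  G \ add = {pkg_at(p3,portA), pkg_at(p4,whs1), truck_at(t3,whs1)} \ {truck_at(t3,whs1)} = {pkg_at(p3,portA), pkg_at(p4,whs1)}
  ∪ pre   = {pkg_at(p3,portA), pkg_at(p4,whs1)} ∪ {truck_at(t3,whs2)}
          = {pkg_at(p3,portA), pkg_at(p4,whs1), truck_at(t3,whs2)}

== RESULT ==
["pkg_at(p3,portA)", "pkg_at(p4,whs1)", "truck_at(t3,whs2)"]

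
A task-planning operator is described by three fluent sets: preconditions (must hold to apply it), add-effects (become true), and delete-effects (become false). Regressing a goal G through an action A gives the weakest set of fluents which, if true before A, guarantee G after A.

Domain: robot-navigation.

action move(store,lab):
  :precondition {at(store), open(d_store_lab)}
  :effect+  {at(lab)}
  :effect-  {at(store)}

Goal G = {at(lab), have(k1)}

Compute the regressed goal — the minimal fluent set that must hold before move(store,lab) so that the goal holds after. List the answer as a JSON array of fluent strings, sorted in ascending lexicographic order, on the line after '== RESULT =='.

Compute (G \ add) ∪ pre:
  G ∩ del = {}  (empty — regression defined)
  G \ add = {at(lab), have(k1)} \ {at(lab)} = {have(k1)}
  ∪ pre   = {have(k1)} ∪ {at(store), open(d_store_lab)}
          = {at(store), have(k1), open(d_store_lab)}

== RESULT ==
["at(store)", "have(k1)", "open(d_store_lab)"]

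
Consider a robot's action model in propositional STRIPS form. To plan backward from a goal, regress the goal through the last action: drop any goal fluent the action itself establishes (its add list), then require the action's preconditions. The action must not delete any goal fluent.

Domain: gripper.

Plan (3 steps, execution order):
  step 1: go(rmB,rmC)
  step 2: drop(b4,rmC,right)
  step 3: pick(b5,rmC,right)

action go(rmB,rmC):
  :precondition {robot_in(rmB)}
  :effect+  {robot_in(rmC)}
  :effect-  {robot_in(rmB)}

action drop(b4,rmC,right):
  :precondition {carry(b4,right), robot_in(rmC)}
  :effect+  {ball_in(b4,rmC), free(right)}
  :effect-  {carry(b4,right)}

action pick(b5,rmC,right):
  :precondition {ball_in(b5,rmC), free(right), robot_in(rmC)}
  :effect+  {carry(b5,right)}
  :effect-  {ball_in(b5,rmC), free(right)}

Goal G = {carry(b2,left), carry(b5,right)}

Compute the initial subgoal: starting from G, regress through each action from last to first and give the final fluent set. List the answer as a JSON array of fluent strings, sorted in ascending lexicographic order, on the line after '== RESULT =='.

Work backward from the goal:
  through step 3 (pick(b5,rmC,right)): drop {carry(b5,right)}, keep {carry(b2,left)}, require {ball_in(b5,rmC), free(right), robot_in(rmC)}
    → {ball_in(b5,rmC), carry(b2,left), free(right), robot_in(rmC)}
  through step 2 (drop(b4,rmC,right)): drop {free(right)}, keep {ball_in(b5,rmC), carry(b2,left), robot_in(rmC)}, require {carry(b4,right), robot_in(rmC)}
    → {ball_in(b5,rmC), carry(b2,left), carry(b4,right), robot_in(rmC)}
  through step 1 (go(rmB,rmC)): drop {robot_in(rmC)}, keep {ball_in(b5,rmC), carry(b2,left), carry(b4,right)}, require {robot_in(rmB)}
    → {ball_in(b5,rmC), carry(b2,left), carry(b4,right), robot_in(rmB)}

== RESULT ==
["ball_in(b5,rmC)", "carry(b2,left)", "carry(b4,right)", "robot_in(rmB)"]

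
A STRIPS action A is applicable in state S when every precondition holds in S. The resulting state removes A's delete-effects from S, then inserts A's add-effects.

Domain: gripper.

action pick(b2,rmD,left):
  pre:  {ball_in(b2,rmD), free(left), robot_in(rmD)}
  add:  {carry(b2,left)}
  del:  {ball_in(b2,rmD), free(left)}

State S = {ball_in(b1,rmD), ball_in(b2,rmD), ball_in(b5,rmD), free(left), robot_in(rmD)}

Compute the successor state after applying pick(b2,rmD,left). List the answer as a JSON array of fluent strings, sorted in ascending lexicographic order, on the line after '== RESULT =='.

Progress:
  pre ⊆ S: {ball_in(b2,rmD), free(left), robot_in(rmD)} ⊆ S  — applicable
  S \ del = {ball_in(b1,rmD), ball_in(b5,rmD), robot_in(rmD)}
  ∪ add   = {ball_in(b1,rmD), ball_in(b5,rmD), carry(b2,left), robot_in(rmD)}

== RESULT ==
["ball_in(b1,rmD)", "ball_in(b5,rmD)", "carry(b2,left)", "robot_in(rmD)"]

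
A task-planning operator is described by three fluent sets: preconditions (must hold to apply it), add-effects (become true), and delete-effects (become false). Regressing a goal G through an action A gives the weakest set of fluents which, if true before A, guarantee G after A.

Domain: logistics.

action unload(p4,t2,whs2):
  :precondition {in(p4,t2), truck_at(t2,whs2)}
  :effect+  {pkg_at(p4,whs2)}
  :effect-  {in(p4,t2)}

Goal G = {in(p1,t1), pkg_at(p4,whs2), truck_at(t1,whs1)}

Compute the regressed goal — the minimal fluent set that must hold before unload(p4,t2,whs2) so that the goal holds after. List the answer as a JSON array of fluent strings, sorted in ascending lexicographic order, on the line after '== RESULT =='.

Compute (G \ add) ∪ pre:
  G ∩ del = {}  (empty — regression defined)
  G \ add = {in(p1,t1), pkg_at(p4,whs2), truck_at(t1,whs1)} \ {pkg_at(p4,whs2)} = {in(p1,t1), truck_at(t1,whs1)}
  ∪ pre   = {in(p1,t1), truck_at(t1,whs1)} ∪ {in(p4,t2), truck_at(t2,whs2)}
          = {in(p1,t1), in(p4,t2), truck_at(t1,whs1), truck_at(t2,whs2)}

== RESULT ==
["in(p1,t1)", "in(p4,t2)", "truck_at(t1,whs1)", "truck_at(t2,whs2)"]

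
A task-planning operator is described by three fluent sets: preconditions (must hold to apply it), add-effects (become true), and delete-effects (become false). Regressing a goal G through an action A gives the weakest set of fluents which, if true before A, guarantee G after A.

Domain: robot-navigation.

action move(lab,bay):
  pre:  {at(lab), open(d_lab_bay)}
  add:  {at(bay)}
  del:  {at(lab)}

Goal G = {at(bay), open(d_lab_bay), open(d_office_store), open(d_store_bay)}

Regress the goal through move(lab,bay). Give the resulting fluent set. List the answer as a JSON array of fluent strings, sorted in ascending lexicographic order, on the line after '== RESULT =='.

Compute (G \ add) ∪ pre:
  G ∩ del = {}  (empty — regression defined)
  G \ add = {at(bay), open(d_lab_bay), open(d_office_store), open(d_store_bay)} \ {at(bay)} = {open(d_lab_bay), open(d_office_store), open(d_store_bay)}
  ∪ pre   = {open(d_lab_bay), open(d_office_store), open(d_store_bay)} ∪ {at(lab), open(d_lab_bay)}
          = {at(lab), open(d_lab_bay), open(d_office_store), open(d_store_bay)}

== RESULT ==
["at(lab)", "open(d_lab_bay)", "open(d_office_store)", "open(d_store_bay)"]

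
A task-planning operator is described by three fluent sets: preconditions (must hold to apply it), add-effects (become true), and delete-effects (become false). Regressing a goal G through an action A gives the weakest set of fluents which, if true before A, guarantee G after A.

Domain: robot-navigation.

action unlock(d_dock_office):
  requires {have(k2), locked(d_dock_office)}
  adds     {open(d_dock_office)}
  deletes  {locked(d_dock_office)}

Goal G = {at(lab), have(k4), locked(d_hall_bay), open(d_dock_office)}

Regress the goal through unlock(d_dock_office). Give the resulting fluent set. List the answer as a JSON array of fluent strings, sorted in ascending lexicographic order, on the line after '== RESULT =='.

Regress:
  G ∩ del = {}  (empty — regression defined)
  G \ add = {at(lab), have(k4), locked(d_hall_bay), open(d_dock_office)} \ {open(d_dock_office)} = {at(lab), have(k4), locked(d_hall_bay)}
  ∪ pre   = {at(lab), have(k4), locked(d_hall_bay)} ∪ {have(k2), locked(d_dock_office)}
          = {at(lab), have(k2), have(k4), locked(d_dock_office), locked(d_hall_bay)}

== RESULT ==
["at(lab)", "have(k2)", "have(k4)", "locked(d_dock_office)", "locked(d_hall_bay)"]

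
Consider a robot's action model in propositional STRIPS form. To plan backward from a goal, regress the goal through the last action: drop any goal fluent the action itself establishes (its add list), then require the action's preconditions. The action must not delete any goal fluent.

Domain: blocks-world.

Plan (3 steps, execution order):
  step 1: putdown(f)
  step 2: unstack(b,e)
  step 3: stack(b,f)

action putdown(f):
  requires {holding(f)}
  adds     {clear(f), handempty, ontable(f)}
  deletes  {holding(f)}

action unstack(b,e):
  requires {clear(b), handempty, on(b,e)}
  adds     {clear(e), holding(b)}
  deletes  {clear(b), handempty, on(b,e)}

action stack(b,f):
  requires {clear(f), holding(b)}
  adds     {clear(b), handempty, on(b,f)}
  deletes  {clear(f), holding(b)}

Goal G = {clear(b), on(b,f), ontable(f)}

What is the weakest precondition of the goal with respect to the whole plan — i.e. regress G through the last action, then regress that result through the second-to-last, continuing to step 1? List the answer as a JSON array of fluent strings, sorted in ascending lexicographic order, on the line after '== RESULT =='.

Regress step by step:
  through step 3 (stack(b,f)): drop {clear(b), on(b,f)}, keep {ontable(f)}, require {clear(f), holding(b)}
    → {clear(f), holding(b), ontable(f)}
  through step 2 (unstack(b,e)): drop {holding(b)}, keep {clear(f), ontable(f)}, require {clear(b), handempty, on(b,e)}
    → {clear(b), clear(f), handempty, on(b,e), ontable(f)}
  through step 1 (putdown(f)): drop {clear(f), handempty, ontable(f)}, keep {clear(b), on(b,e)}, require {holding(f)}
    → {clear(b), holding(f), on(b,e)}

== RESULT ==
["clear(b)", "holding(f)", "on(b,e)"]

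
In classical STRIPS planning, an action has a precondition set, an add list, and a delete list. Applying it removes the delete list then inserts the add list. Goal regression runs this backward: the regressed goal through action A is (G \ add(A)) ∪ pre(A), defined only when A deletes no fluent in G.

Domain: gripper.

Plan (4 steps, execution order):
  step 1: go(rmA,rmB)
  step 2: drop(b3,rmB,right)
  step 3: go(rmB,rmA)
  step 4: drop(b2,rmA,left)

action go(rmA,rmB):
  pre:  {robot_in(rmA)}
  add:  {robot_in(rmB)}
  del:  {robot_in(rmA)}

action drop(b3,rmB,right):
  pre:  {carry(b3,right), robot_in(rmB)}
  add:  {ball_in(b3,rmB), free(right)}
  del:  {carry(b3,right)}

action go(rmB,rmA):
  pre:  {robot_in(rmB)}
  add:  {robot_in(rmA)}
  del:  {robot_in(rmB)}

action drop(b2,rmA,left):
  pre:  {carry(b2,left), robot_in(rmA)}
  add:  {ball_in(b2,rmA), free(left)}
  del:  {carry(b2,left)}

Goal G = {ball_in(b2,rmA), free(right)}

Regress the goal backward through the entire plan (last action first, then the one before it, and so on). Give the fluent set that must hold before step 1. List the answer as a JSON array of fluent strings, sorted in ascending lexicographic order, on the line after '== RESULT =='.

Regress step by step:
  through step 4 (drop(b2,rmA,left)): drop {ball_in(b2,rmA)}, keep {free(right)}, require {carry(b2,left), robot_in(rmA)}
    → {carry(b2,left), free(right), robot_in(rmA)}
  through step 3 (go(rmB,rmA)): drop {robot_in(rmA)}, keep {carry(b2,left), free(right)}, require {robot_in(rmB)}
    → {carry(b2,left), free(right), robot_in(rmB)}
  through step 2 (drop(b3,rmB,right)): drop {free(right)}, keep {carry(b2,left), robot_in(rmB)}, require {carry(b3,right), robot_in(rmB)}
    → {carry(b2,left), carry(b3,right), robot_in(rmB)}
  through step 1 (go(rmA,rmB)): drop {robot_in(rmB)}, keep {carry(b2,left), carry(b3,right)}, require {robot_in(rmA)}
    → {carry(b2,left), carry(b3,right), robot_in(rmA)}

== RESULT ==
["carry(b2,left)", "carry(b3,right)", "robot_in(rmA)"]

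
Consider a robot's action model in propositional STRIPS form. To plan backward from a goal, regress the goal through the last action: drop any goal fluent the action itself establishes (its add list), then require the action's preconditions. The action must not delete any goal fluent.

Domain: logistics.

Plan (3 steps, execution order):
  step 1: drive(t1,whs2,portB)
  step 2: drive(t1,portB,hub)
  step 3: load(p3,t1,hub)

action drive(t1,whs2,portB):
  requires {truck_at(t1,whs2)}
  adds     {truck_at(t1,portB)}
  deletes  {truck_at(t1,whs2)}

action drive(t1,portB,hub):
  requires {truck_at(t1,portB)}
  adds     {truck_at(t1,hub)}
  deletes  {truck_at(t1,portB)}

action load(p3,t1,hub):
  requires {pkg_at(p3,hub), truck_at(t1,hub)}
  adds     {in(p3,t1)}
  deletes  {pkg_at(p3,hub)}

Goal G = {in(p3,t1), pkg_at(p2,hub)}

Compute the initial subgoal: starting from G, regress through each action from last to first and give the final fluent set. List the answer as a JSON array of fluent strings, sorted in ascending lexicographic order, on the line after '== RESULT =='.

Work backward from the goal:
  through step 3 (load(p3,t1,hub)): drop {in(p3,t1)}, keep {pkg_at(p2,hub)}, require {pkg_at(p3,hub), truck_at(t1,hub)}
    → {pkg_at(p2,hub), pkg_at(p3,hub), truck_at(t1,hub)}
  through step 2 (drive(t1,portB,hub)): drop {truck_at(t1,hub)}, keep {pkg_at(p2,hub), pkg_at(p3,hub)}, require {truck_at(t1,portB)}
    → {pkg_at(p2,hub), pkg_at(p3,hub), truck_at(t1,portB)}
  through step 1 (drive(t1,whs2,portB)): drop {truck_at(t1,portB)}, keep {pkg_at(p2,hub), pkg_at(p3,hub)}, require {truck_at(t1,whs2)}
    → {pkg_at(p2,hub), pkg_at(p3,hub), truck_at(t1,whs2)}

== RESULT ==
["pkg_at(p2,hub)", "pkg_at(p3,hub)", "truck_at(t1,whs2)"]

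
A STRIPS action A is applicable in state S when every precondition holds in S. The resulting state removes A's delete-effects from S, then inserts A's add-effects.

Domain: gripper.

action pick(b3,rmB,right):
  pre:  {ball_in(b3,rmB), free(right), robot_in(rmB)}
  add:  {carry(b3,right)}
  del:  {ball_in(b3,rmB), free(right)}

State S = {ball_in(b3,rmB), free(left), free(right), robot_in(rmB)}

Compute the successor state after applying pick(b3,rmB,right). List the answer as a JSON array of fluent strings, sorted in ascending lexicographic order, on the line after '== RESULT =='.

Compute (S \ del) ∪ add:
  pre ⊆ S: {ball_in(b3,rmB), free(right), robot_in(rmB)} ⊆ S  — applicable
  S \ del = {free(left), robot_in(rmB)}
  ∪ add   = {carry(b3,right), free(left), robot_in(rmB)}

== RESULT ==
["carry(b3,right)", "free(left)", "robot_in(rmB)"]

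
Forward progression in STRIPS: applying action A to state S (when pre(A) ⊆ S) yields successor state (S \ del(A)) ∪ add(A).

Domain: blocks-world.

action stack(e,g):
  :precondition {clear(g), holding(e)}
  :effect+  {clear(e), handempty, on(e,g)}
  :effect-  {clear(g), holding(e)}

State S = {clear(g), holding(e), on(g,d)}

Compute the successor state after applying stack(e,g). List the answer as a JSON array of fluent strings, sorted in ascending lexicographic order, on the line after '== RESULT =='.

Progress:
  pre ⊆ S: {clear(g), holding(e)} ⊆ S  — applicable
  S \ del = {on(g,d)}
  ∪ add   = {clear(e), handempty, on(e,g), on(g,d)}

== RESULT ==
["clear(e)", "handempty", "on(e,g)", "on(g,d)"]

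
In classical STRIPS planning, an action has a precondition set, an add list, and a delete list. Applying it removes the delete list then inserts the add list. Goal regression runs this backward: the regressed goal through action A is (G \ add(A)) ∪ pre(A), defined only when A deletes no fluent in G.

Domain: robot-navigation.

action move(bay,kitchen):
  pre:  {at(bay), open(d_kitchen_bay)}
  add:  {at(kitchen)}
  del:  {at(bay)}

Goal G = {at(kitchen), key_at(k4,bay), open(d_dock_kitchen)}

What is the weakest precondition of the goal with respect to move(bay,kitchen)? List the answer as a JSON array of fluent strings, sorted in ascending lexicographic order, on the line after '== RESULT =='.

Regress:
  G ∩ del = {}  (empty — regression defined)
  G \ add = {at(kitchen), key_at(k4,bay), open(d_dock_kitchen)} \ {at(kitchen)} = {key_at(k4,bay), open(d_dock_kitchen)}
  ∪ pre   = {key_at(k4,bay), open(d_dock_kitchen)} ∪ {at(bay), open(d_kitchen_bay)}
          = {at(bay), key_at(k4,bay), open(d_dock_kitchen), open(d_kitchen_bay)}

== RESULT ==
["at(bay)", "key_at(k4,bay)", "open(d_dock_kitchen)", "open(d_kitchen_bay)"]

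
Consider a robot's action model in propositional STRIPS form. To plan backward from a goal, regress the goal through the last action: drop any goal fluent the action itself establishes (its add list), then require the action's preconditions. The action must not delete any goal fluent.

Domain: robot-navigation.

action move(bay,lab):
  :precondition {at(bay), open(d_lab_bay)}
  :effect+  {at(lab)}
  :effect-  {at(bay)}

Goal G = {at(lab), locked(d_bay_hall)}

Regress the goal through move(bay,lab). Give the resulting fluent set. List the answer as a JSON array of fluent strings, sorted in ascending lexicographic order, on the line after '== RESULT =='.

Regress:
  G ∩ del = {}  (empty — regression defined)
  G \ add = {at(lab), locked(d_bay_hall)} \ {at(lab)} = {locked(d_bay_hall)}
  ∪ pre   = {locked(d_bay_hall)} ∪ {at(bay), open(d_lab_bay)}
          = {at(bay), locked(d_bay_hall), open(d_lab_bay)}

== RESULT ==
["at(bay)", "locked(d_bay_hall)", "open(d_lab_bay)"]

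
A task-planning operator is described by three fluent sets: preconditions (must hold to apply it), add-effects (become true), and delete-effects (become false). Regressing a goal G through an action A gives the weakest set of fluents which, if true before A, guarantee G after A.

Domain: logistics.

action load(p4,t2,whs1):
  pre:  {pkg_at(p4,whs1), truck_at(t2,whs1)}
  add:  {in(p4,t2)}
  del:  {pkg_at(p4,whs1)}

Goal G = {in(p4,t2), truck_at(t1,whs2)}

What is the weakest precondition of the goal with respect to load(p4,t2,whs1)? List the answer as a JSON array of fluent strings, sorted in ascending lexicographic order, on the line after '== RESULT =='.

Regress:
  G ∩ del = {}  (empty — regression defined)
  G \ add = {in(p4,t2), truck_at(t1,whs2)} \ {in(p4,t2)} = {truck_at(t1,whs2)}
  ∪ pre   = {truck_at(t1,whs2)} ∪ {pkg_at(p4,whs1), truck_at(t2,whs1)}
          = {pkg_at(p4,whs1), truck_at(t1,whs2), truck_at(t2,whs1)}

== RESULT ==
["pkg_at(p4,whs1)", "truck_at(t1,whs2)", "truck_at(t2,whs1)"]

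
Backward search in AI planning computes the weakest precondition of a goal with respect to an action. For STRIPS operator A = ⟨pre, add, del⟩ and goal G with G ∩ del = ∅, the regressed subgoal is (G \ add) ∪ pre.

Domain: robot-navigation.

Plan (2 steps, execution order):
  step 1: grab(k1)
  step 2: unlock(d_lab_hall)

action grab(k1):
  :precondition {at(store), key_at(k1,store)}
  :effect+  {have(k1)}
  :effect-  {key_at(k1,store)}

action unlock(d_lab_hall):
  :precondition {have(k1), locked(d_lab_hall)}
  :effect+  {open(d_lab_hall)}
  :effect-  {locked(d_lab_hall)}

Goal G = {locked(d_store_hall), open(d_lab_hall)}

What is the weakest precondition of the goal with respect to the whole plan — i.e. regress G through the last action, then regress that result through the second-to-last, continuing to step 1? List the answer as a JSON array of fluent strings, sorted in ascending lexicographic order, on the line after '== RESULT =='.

Work backward from the goal:
  through step 2 (unlock(d_lab_hall)): drop {open(d_lab_hall)}, keep {locked(d_store_hall)}, require {have(k1), locked(d_lab_hall)}
    → {have(k1), locked(d_lab_hall), locked(d_store_hall)}
  through step 1 (grab(k1)): drop {have(k1)}, keep {locked(d_lab_hall), locked(d_store_hall)}, require {at(store), key_at(k1,store)}
    → {at(store), key_at(k1,store), locked(d_lab_hall), locked(d_store_hall)}

== RESULT ==
["at(store)", "key_at(k1,store)", "locked(d_lab_hall)", "locked(d_store_hall)"]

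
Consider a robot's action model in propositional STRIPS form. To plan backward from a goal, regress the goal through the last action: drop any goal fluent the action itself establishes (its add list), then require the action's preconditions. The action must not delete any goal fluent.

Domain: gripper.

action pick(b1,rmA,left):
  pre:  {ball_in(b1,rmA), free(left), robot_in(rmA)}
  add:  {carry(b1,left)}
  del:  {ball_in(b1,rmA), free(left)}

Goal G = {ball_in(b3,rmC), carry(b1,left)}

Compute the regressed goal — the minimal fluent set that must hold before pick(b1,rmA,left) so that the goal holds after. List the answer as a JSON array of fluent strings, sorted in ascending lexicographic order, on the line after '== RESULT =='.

Compute (G \ add) ∪ pre:
  G ∩ del = {}  (empty — regression defined)
  G \ add = {ball_in(b3,rmC), carry(b1,left)} \ {carry(b1,left)} = {ball_in(b3,rmC)}
  ∪ pre   = {ball_in(b3,rmC)} ∪ {ball_in(b1,rmA), free(left), robot_in(rmA)}
          = {ball_in(b1,rmA), ball_in(b3,rmC), free(left), robot_in(rmA)}

== RESULT ==
["ball_in(b1,rmA)", "ball_in(b3,rmC)", "free(left)", "robot_in(rmA)"]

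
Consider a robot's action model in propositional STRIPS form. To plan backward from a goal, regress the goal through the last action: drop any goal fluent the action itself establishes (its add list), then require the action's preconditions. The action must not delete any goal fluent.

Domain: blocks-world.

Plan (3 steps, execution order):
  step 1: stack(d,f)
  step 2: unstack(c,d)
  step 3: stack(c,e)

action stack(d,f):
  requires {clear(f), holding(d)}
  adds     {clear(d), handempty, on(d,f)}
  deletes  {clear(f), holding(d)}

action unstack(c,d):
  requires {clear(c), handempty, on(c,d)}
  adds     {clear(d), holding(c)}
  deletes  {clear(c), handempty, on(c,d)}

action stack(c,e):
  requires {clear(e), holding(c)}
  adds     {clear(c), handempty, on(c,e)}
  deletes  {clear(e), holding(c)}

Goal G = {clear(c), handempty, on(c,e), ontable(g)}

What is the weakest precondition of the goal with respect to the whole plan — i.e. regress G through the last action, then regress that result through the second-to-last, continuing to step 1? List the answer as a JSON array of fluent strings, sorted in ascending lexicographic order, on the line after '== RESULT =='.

Work backward from the goal:
  through step 3 (stack(c,e)): drop {clear(c), handempty, on(c,e)}, keep {ontable(g)}, require {clear(e), holding(c)}
    → {clear(e), holding(c), ontable(g)}
  through step 2 (unstack(c,d)): drop {holding(c)}, keep {clear(e), ontable(g)}, require {clear(c), handempty, on(c,d)}
    → {clear(c), clear(e), handempty, on(c,d), ontable(g)}
  through step 1 (stack(d,f)): drop {handempty}, keep {clear(c), clear(e), on(c,d), ontable(g)}, require {clear(f), holding(d)}
    → {clear(c), clear(e), clear(f), holding(d), on(c,d), ontable(g)}

== RESULT ==
["clear(c)", "clear(e)", "clear(f)", "holding(d)", "on(c,d)", "ontable(g)"]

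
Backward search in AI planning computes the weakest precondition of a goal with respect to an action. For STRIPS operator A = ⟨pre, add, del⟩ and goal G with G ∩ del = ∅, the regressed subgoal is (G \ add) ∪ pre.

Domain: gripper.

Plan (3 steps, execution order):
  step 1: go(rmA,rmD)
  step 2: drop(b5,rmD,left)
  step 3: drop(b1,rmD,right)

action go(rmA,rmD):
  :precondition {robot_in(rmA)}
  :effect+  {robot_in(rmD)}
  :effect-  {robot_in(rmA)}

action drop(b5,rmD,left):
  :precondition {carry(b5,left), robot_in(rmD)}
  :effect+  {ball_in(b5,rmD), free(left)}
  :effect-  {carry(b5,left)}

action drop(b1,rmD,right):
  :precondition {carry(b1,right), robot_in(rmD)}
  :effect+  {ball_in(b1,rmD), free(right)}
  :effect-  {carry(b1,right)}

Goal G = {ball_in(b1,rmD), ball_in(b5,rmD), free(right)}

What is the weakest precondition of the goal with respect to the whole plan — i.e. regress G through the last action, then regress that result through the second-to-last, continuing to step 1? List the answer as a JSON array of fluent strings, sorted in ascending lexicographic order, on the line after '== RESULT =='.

Work backward from the goal:
  through step 3 (drop(b1,rmD,right)): drop {ball_in(b1,rmD), free(right)}, keep {ball_in(b5,rmD)}, require {carry(b1,right), robot_in(rmD)}
    → {ball_in(b5,rmD), carry(b1,right), robot_in(rmD)}
  through step 2 (drop(b5,rmD,left)): drop {ball_in(b5,rmD)}, keep {carry(b1,right), robot_in(rmD)}, require {carry(b5,left), robot_in(rmD)}
    → {carry(b1,right), carry(b5,left), robot_in(rmD)}
  through step 1 (go(rmA,rmD)): drop {robot_in(rmD)}, keep {carry(b1,right), carry(b5,left)}, require {robot_in(rmA)}
    → {carry(b1,right), carry(b5,left), robot_in(rmA)}

== RESULT ==
["carry(b1,right)", "carry(b5,left)", "robot_in(rmA)"]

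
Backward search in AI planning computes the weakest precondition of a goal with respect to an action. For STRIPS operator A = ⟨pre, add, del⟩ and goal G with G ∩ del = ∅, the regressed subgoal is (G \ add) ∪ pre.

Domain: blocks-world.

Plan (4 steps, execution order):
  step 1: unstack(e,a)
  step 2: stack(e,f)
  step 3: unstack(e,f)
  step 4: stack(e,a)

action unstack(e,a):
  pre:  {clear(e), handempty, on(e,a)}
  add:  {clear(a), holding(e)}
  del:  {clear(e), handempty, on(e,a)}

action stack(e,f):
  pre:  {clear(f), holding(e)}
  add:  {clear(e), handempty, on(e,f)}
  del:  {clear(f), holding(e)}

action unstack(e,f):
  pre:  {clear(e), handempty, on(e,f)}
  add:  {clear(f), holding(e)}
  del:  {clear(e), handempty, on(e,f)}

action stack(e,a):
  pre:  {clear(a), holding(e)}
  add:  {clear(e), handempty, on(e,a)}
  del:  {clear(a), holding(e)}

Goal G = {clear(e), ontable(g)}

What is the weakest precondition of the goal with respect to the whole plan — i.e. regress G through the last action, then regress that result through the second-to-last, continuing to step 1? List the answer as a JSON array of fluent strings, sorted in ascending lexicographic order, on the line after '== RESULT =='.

Regress step by step:
  through step 4 (stack(e,a)): drop {clear(e)}, keep {ontable(g)}, require {clear(a), holding(e)}
    → {clear(a), holding(e), ontable(g)}
  through step 3 (unstack(e,f)): drop {holding(e)}, keep {clear(a), ontable(g)}, require {clear(e), handempty, on(e,f)}
    → {clear(a), clear(e), handempty, on(e,f), ontable(g)}
  through step 2 (stack(e,f)): drop {clear(e), handempty, on(e,f)}, keep {clear(a), ontable(g)}, require {clear(f), holding(e)}
    → {clear(a), clear(f), holding(e), ontable(g)}
  through step 1 (unstack(e,a)): drop {clear(a), holding(e)}, keep {clear(f), ontable(g)}, require {clear(e), handempty, on(e,a)}
    → {clear(e), clear(f), handempty, on(e,a), ontable(g)}

== RESULT ==
["clear(e)", "clear(f)", "handempty", "on(e,a)", "ontable(g)"]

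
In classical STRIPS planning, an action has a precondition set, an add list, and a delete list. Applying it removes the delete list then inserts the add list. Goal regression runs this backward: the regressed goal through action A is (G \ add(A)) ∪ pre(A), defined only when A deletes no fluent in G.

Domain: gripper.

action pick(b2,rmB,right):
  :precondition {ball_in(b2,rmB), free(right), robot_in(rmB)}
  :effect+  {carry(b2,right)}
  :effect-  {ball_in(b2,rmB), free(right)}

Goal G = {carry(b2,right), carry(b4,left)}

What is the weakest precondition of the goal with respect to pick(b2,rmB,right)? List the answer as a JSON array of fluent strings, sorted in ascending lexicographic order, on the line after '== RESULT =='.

Regress:
  G ∩ del = {}  (empty — regression defined)
  G \ add = {carry(b2,right), carry(b4,left)} \ {carry(b2,right)} = {carry(b4,left)}
  ∪ pre   = {carry(b4,left)} ∪ {ball_in(b2,rmB), free(right), robot_in(rmB)}
          = {ball_in(b2,rmB), carry(b4,left), free(right), robot_in(rmB)}

== RESULT ==
["ball_in(b2,rmB)", "carry(b4,left)", "free(right)", "robot_in(rmB)"]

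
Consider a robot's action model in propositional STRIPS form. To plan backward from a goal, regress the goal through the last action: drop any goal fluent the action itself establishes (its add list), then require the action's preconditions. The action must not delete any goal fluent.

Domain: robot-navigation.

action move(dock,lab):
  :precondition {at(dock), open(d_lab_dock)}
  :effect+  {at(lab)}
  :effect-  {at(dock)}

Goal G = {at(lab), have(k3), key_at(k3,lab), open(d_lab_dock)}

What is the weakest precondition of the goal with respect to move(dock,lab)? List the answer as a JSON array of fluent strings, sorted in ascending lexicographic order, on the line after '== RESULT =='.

Compute (G \ add) ∪ pre:
  G ∩ del = {}  (empty — regression defined)
  G \ add = {at(lab), have(k3), key_at(k3,lab), open(d_lab_dock)} \ {at(lab)} = {have(k3), key_at(k3,lab), open(d_lab_dock)}
  ∪ pre   = {have(k3), key_at(k3,lab), open(d_lab_dock)} ∪ {at(dock), open(d_lab_dock)}
          = {at(dock), have(k3), key_at(k3,lab), open(d_lab_dock)}

== RESULT ==
["at(dock)", "have(k3)", "key_at(k3,lab)", "open(d_lab_dock)"]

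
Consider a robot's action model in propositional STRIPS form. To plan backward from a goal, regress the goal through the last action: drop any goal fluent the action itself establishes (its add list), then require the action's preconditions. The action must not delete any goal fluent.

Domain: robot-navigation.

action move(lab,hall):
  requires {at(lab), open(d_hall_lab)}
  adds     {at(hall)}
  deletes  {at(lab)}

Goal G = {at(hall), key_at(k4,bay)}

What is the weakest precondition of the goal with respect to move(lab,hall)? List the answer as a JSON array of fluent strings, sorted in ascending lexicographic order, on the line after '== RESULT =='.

Regress:
  G ∩ del = {}  (empty — regression defined)
  G \ add = {at(hall), key_at(k4,bay)} \ {at(hall)} = {key_at(k4,bay)}
  ∪ pre   = {key_at(k4,bay)} ∪ {at(lab), open(d_hall_lab)}
          = {at(lab), key_at(k4,bay), open(d_hall_lab)}

== RESULT ==
["at(lab)", "key_at(k4,bay)", "open(d_hall_lab)"]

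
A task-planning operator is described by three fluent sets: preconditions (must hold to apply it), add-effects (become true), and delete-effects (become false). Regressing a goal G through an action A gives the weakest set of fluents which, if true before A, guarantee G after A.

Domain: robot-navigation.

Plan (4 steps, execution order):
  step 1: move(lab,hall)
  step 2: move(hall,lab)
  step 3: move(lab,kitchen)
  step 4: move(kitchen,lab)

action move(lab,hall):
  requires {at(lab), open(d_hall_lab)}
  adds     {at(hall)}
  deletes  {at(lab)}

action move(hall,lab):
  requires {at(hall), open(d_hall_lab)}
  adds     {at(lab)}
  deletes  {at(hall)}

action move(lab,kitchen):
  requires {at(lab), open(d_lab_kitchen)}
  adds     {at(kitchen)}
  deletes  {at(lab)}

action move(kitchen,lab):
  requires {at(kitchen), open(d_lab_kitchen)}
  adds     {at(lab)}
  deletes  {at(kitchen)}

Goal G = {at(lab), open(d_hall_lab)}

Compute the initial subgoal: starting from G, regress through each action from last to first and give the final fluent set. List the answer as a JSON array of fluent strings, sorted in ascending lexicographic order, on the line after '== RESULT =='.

Regress step by step:
  through step 4 (move(kitchen,lab)): drop {at(lab)}, keep {open(d_hall_lab)}, require {at(kitchen), open(d_lab_kitchen)}
    → {at(kitchen), open(d_hall_lab), open(d_lab_kitchen)}
  through step 3 (move(lab,kitchen)): drop {at(kitchen)}, keep {open(d_hall_lab), open(d_lab_kitchen)}, require {at(lab), open(d_lab_kitchen)}
    → {at(lab), open(d_hall_lab), open(d_lab_kitchen)}
  through step 2 (move(hall,lab)): drop {at(lab)}, keep {open(d_hall_lab), open(d_lab_kitchen)}, require {at(hall), open(d_hall_lab)}
    → {at(hall), open(d_hall_lab), open(d_lab_kitchen)}
  through step 1 (move(lab,hall)): drop {at(hall)}, keep {open(d_hall_lab), open(d_lab_kitchen)}, require {at(lab), open(d_hall_lab)}
    → {at(lab), open(d_hall_lab), open(d_lab_kitchen)}

== RESULT ==
["at(lab)", "open(d_hall_lab)", "open(d_lab_kitchen)"]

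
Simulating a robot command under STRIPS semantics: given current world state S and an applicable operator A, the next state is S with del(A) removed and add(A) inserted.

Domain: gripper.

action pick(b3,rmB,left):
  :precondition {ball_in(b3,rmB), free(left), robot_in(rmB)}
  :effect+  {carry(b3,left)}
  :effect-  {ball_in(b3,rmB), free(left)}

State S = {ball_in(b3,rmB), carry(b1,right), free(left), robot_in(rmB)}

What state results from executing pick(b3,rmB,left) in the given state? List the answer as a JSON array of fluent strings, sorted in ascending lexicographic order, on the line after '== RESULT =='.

Compute (S \ del) ∪ add:
  pre ⊆ S: {ball_in(b3,rmB), free(left), robot_in(rmB)} ⊆ S  — applicable
  S \ del = {carry(b1,right), robot_in(rmB)}
  ∪ add   = {carry(b1,right), carry(b3,left), robot_in(rmB)}

== RESULT ==
["carry(b1,right)", "carry(b3,left)", "robot_in(rmB)"]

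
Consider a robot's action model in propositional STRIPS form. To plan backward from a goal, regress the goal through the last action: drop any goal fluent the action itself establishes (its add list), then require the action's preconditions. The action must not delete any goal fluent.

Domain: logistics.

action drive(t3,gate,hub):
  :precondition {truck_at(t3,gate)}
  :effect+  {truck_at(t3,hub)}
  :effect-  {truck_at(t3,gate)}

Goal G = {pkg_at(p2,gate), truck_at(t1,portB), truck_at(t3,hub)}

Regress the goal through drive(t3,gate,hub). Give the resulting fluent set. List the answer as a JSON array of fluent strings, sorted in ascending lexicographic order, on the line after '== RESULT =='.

Compute (G \ add) ∪ pre:
  G ∩ del = {}  (empty — regression defined)
  G \ add = {pkg_at(p2,gate), truck_at(t1,portB), truck_at(t3,hub)} \ {truck_at(t3,hub)} = {pkg_at(p2,gate), truck_at(t1,portB)}
  ∪ pre   = {pkg_at(p2,gate), truck_at(t1,portB)} ∪ {truck_at(t3,gate)}
          = {pkg_at(p2,gate), truck_at(t1,portB), truck_at(t3,gate)}

== RESULT ==
["pkg_at(p2,gate)", "truck_at(t1,portB)", "truck_at(t3,gate)"]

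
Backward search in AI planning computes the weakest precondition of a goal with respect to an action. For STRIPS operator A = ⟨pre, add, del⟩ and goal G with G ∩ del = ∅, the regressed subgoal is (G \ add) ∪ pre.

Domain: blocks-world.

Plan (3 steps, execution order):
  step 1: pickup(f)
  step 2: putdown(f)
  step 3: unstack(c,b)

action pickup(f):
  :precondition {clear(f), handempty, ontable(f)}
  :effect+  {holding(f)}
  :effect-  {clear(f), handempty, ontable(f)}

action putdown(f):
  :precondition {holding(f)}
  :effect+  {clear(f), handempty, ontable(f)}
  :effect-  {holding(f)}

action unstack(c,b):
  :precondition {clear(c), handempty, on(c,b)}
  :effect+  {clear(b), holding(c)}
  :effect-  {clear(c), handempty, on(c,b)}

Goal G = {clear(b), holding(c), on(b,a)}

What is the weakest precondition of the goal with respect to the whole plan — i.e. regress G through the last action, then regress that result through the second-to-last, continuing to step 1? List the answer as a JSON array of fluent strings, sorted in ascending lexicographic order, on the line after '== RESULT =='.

Regress step by step:
  through step 3 (unstack(c,b)): drop {clear(b), holding(c)}, keep {on(b,a)}, require {clear(c), handempty, on(c,b)}
    → {clear(c), handempty, on(b,a), on(c,b)}
  through step 2 (putdown(f)): drop {handempty}, keep {clear(c), on(b,a), on(c,b)}, require {holding(f)}
    → {clear(c), holding(f), on(b,a), on(c,b)}
  through step 1 (pickup(f)): drop {holding(f)}, keep {clear(c), on(b,a), on(c,b)}, require {clear(f), handempty, ontable(f)}
    → {clear(c), clear(f), handempty, on(b,a), on(c,b), ontable(f)}

== RESULT ==
["clear(c)", "clear(f)", "handempty", "on(b,a)", "on(c,b)", "ontable(f)"]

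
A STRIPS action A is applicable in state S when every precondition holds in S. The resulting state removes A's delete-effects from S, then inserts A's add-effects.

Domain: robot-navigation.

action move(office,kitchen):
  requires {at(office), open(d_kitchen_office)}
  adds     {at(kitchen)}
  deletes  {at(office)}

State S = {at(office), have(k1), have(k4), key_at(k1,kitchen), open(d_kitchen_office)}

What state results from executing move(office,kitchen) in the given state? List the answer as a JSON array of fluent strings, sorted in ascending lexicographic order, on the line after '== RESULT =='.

Compute (S \ del) ∪ add:
  pre ⊆ S: {at(office), open(d_kitchen_office)} ⊆ S  — applicable
  S \ del = {have(k1), have(k4), key_at(k1,kitchen), open(d_kitchen_office)}
  ∪ add   = {at(kitchen), have(k1), have(k4), key_at(k1,kitchen), open(d_kitchen_office)}

== RESULT ==
["at(kitchen)", "have(k1)", "have(k4)", "key_at(k1,kitchen)", "open(d_kitchen_office)"]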